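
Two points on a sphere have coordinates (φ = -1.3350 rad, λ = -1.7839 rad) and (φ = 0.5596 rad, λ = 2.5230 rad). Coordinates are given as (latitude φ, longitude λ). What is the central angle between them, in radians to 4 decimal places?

With latitudes φ₁ = -76.490°, φ₂ = 32.063° and longitude difference Δλ = -113.233°:
cos c = sin φ₁ sin φ₂ + cos φ₁ cos φ₂ cos Δλ = (-0.9723)(0.5308) + (0.2336)(0.8475)(-0.3945) = -0.59426,
so c = arccos(-0.59426) = 2.20714 rad.
So the angular separation is 2.2071 rad.

2.2071 rad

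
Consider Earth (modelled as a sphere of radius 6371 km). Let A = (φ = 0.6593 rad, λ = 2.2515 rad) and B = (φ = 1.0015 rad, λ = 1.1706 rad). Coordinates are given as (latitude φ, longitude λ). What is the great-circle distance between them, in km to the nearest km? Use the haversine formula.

Let φ₁ = 0.6593 rad, φ₂ = 1.0015 rad, and Δλ = -1.0809 rad.
Haversine: a = sin²(Δφ/2) + cos φ₁ cos φ₂ sin²(Δλ/2) = 0.0290 + (0.7904)(0.5390)(0.2647) = 0.14178.
Central angle c = 2·arcsin(√a) = 0.77212 rad.
Distance = R·c = 6371 × 0.7721 ≈ 4919 km.

4919 km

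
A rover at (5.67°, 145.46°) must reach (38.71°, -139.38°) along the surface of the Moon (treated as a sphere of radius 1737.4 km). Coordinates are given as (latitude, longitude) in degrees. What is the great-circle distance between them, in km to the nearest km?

2271 km

Let φ₁ = 0.0990 rad, φ₂ = 0.6756 rad, and Δλ = 1.3118 rad.
cos c = sin φ₁ sin φ₂ + cos φ₁ cos φ₂ cos Δλ = (0.0988)(0.6254) + (0.9951)(0.7803)(0.2561) = 0.26067,
so c = arccos(0.26067) = 1.30709 rad.
Distance = R·c = 1737.4 × 1.3071 ≈ 2271 km.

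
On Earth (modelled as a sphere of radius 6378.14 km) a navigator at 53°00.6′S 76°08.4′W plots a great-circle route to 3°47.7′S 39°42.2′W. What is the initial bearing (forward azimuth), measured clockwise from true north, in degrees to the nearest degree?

45°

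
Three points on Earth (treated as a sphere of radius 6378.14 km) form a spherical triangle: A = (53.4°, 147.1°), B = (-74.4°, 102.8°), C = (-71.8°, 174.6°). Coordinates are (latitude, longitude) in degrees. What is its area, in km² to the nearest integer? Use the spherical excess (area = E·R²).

Side lengths (central angles): a = 0.3446, b = 2.2111, c = 2.2896 rad; semiperimeter s = 2.4227.
By l'Huilier's theorem, tan(E/4) = √[tan(s/2) tan((s−a)/2) tan((s−b)/2) tan((s−c)/2)], giving spherical excess E = 0.7080 rad.
Area = E·R² = 0.7080 × (6378.14)² ≈ 28803168 km².

28803168 km²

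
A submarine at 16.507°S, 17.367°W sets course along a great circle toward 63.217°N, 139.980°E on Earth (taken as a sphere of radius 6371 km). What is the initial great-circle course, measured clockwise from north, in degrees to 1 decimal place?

13.2°

With φ₁ = -0.2881, φ₂ = 1.1033, Δλ = 2.7462 rad, the forward-azimuth formula gives
θ = atan2( sin Δλ cos φ₂ , cos φ₁ sin φ₂ − sin φ₁ cos φ₂ cos Δλ ) = atan2(0.1736, 0.7378) = 13.24°.
So the initial bearing is 13.2°.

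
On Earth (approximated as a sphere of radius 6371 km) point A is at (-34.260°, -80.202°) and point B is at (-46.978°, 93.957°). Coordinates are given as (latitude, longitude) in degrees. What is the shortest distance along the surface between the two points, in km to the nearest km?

Let φ₁ = -0.5979 rad, φ₂ = -0.8199 rad, and Δλ = 3.0396 rad.
Haversine: a = sin²(Δφ/2) + cos φ₁ cos φ₂ sin²(Δλ/2) = 0.0123 + (0.8265)(0.6823)(0.9974) = 0.57470.
Central angle c = 2·arcsin(√a) = 1.72076 rad.
Distance = R·c = 6371 × 1.7208 ≈ 10963 km.

10963 km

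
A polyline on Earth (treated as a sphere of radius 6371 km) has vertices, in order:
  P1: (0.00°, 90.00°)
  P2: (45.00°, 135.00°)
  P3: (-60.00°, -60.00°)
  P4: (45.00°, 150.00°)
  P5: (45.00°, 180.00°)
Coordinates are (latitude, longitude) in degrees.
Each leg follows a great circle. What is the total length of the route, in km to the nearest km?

44516 km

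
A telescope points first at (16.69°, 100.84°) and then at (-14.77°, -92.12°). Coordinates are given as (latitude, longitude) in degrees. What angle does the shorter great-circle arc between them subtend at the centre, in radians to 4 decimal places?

2.9214 rad

In radians: φ₁ = 0.2913, φ₂ = -0.2578, Δλ = 167.040° = 2.9154 rad.
Haversine: a = sin²(Δφ/2) + cos φ₁ cos φ₂ sin²(Δλ/2) = 0.0735 + (0.9579)(0.9670)(0.9873) = 0.98792.
Central angle c = 2·arcsin(√a) = 2.92135 rad.
So the angular separation is 2.9214 rad.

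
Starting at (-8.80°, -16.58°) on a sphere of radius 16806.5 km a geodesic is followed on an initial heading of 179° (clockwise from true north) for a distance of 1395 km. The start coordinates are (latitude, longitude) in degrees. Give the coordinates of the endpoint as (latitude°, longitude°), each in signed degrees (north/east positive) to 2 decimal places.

Angular distance δ = d/R = 1395/16806.5 = 0.08300 rad; initial bearing θ = 3.1241 rad.
sin φ₂ = sin φ₁ cos δ + cos φ₁ sin δ cos θ = (-0.1530)(0.9966) + (0.9882)(0.0829)(-0.9998) = -0.2344, so φ₂ = -13.56°.
Δλ = atan2(sin θ sin δ cos φ₁, cos δ − sin φ₁ sin φ₂) = atan2(0.0014, 0.9607) = 0.085°.
λ₂ = -16.580° + 0.085° = -16.49°.

-13.56°, -16.49°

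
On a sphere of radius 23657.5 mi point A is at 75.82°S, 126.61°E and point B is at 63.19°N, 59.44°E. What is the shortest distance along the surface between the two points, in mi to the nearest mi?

Let φ₁ = -1.3233 rad, φ₂ = 1.1029 rad, and Δλ = -1.1723 rad.
Haversine: a = sin²(Δφ/2) + cos φ₁ cos φ₂ sin²(Δλ/2) = 0.8774 + (0.2450)(0.4510)(0.3060) = 0.91122.
Central angle c = 2·arcsin(√a) = 2.53649 rad.
Distance = R·c = 23657.5 × 2.5365 ≈ 60007 mi.

60007 mi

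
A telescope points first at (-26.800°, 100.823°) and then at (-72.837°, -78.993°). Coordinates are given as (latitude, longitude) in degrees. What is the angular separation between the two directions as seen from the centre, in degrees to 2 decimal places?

With latitudes φ₁ = -26.800°, φ₂ = -72.837° and longitude difference Δλ = -179.816°:
Haversine: a = sin²(Δφ/2) + cos φ₁ cos φ₂ sin²(Δλ/2) = 0.1529 + (0.8926)(0.2951)(1.0000) = 0.41630.
Central angle c = 2·arcsin(√a) = 1.40260 rad.
So the angular separation is 80.36°.

80.36°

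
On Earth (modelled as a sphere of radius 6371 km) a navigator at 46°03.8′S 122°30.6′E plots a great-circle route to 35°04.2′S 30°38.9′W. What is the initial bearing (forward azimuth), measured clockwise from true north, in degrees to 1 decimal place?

201.8°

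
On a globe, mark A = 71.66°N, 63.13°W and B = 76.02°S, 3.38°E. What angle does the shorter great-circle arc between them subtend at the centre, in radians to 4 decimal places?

With latitudes φ₁ = 71.660°, φ₂ = -76.020° and longitude difference Δλ = 66.510°:
cos c = sin φ₁ sin φ₂ + cos φ₁ cos φ₂ cos Δλ = (0.9492)(-0.9704) + (0.3147)(0.2416)(0.3986) = -0.89079,
so c = arccos(-0.89079) = 2.66988 rad.
So the angular separation is 2.6699 rad.

2.6699 rad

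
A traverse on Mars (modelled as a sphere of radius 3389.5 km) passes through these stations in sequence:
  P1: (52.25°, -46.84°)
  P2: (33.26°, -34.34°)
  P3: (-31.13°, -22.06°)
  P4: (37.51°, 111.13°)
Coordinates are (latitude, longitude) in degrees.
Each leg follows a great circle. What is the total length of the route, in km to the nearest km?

13468 km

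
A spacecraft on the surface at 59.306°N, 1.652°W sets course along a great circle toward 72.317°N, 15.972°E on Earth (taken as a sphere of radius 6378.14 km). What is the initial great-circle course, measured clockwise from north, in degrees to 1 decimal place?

With φ₁ = 1.0351, φ₂ = 1.2622, Δλ = 0.3076 rad, the forward-azimuth formula gives
θ = atan2( sin Δλ cos φ₂ , cos φ₁ sin φ₂ − sin φ₁ cos φ₂ cos Δλ ) = atan2(0.0920, 0.2374) = 21.18°.
So the initial bearing is 21.2°.

21.2°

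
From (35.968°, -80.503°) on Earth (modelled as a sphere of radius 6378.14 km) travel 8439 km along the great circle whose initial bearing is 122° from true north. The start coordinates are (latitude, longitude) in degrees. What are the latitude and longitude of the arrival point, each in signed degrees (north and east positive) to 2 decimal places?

Angular distance δ = d/R = 8439/6378.14 = 1.32311 rad; initial bearing θ = 2.1293 rad.
sin φ₂ = sin φ₁ cos δ + cos φ₁ sin δ cos θ = (0.5873)(0.2452) + (0.8093)(0.9695)(-0.5299) = -0.2718, so φ₂ = -15.77°.
Δλ = atan2(sin θ sin δ cos φ₁, cos δ − sin φ₁ sin φ₂) = atan2(0.6654, 0.4048) = 58.686°.
λ₂ = -80.503° + 58.686° = -21.82°.

-15.77°, -21.82°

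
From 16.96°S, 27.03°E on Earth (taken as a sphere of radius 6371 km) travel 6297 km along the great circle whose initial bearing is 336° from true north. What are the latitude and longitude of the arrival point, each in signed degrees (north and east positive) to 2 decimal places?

34.70°, 2.63°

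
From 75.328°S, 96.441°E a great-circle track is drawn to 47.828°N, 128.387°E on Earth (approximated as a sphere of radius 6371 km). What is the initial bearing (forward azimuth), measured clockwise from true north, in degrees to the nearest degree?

With φ₁ = -1.3147, φ₂ = 0.8348, Δλ = 0.5576 rad, the forward-azimuth formula gives
θ = atan2( sin Δλ cos φ₂ , cos φ₁ sin φ₂ − sin φ₁ cos φ₂ cos Δλ ) = atan2(0.3552, 0.7388) = 25.68°.
So the initial bearing is 26°.

26°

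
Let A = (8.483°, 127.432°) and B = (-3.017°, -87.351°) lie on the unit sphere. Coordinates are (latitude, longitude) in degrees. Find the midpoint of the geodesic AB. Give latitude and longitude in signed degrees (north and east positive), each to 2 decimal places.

9.07°, -159.08°

The central angle between A and B is δ = 2.5304 rad.
With f = 0.5, the slerp weights are sin((1−f)δ)/sin δ = 1.6619 and sin(fδ)/sin δ = 1.6619.
Weighted sum of the unit vectors: (1.6619)·(-0.6012,0.7854,0.1475) + (1.6619)·(0.0462,-0.9975,-0.0526) = (-0.9224, -0.3526, 0.1577).
Converting back: φ = atan2(z, √(x²+y²)) = 9.07°, λ = atan2(y, x) = -159.08°.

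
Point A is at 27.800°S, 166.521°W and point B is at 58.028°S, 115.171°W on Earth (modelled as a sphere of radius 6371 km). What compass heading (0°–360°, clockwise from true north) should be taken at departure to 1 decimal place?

145.3°

With φ₁ = -0.4852, φ₂ = -1.0128, Δλ = 0.8962 rad, the forward-azimuth formula gives
θ = atan2( sin Δλ cos φ₂ , cos φ₁ sin φ₂ − sin φ₁ cos φ₂ cos Δλ ) = atan2(0.4135, -0.5962) = 145.25°.
So the initial bearing is 145.3°.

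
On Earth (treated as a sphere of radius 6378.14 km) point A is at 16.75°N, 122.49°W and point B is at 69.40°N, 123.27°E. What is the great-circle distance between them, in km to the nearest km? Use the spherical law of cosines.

9178 km

In radians: φ₁ = 0.2923, φ₂ = 1.2113, Δλ = -114.240° = -1.9939 rad.
cos c = sin φ₁ sin φ₂ + cos φ₁ cos φ₂ cos Δλ = (0.2882)(0.9361) + (0.9576)(0.3518)(-0.4106) = 0.13145,
so c = arccos(0.13145) = 1.43897 rad.
Distance = R·c = 6378.14 × 1.4390 ≈ 9178 km.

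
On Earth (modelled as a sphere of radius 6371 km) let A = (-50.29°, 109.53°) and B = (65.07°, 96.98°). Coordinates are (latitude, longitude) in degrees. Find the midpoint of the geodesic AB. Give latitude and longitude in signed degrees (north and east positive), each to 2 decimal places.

Central angle δ = 2.0205 rad. Interpolating on the sphere with fraction f = 0.5:
P = [sin((1−f)δ)·A + sin(fδ)·B] / sin δ = 0.9405·A + 0.9405·B in Cartesian coordinates,
giving P = (-0.2491, 0.9598, 0.1294), i.e. latitude 7.43°, longitude 104.55°.

7.43°, 104.55°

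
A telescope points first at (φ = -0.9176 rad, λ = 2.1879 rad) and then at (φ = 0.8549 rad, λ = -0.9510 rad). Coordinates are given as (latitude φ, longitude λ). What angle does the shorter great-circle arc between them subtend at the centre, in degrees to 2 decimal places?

176.41°

With latitudes φ₁ = -52.575°, φ₂ = 48.982° and longitude difference Δλ = -179.846°:
Haversine: a = sin²(Δφ/2) + cos φ₁ cos φ₂ sin²(Δλ/2) = 0.6002 + (0.6077)(0.6563)(1.0000) = 0.99902.
Central angle c = 2·arcsin(√a) = 3.07887 rad.
So the angular separation is 176.41°.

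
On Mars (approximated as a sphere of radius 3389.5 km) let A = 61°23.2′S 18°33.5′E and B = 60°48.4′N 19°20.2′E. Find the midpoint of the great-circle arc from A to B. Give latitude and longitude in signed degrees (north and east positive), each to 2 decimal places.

The central angle between A and B is δ = 2.1327 rad.
With f = 0.5, the slerp weights are sin((1−f)δ)/sin δ = 1.0345 and sin(fδ)/sin δ = 1.0345.
Weighted sum of the unit vectors: (1.0345)·(0.4540,0.1524,-0.8779) + (1.0345)·(0.4602,0.1615,0.8730) = (0.9458, 0.3248, -0.0051).
Converting back: φ = atan2(z, √(x²+y²)) = -0.29°, λ = atan2(y, x) = 18.95°.

-0.29°, 18.95°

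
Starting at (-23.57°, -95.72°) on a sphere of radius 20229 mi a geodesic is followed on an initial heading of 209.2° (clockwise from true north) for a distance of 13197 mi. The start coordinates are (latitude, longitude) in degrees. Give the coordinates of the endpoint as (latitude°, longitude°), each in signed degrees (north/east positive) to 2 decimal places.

Angular distance δ = d/R = 13197/20229 = 0.65238 rad; initial bearing θ = 3.6512 rad.
sin φ₂ = sin φ₁ cos δ + cos φ₁ sin δ cos θ = (-0.3999)(0.7946) + (0.9166)(0.6071)(-0.8729) = -0.8035, so φ₂ = -53.46°.
Δλ = atan2(sin θ sin δ cos φ₁, cos δ − sin φ₁ sin φ₂) = atan2(-0.2715, 0.4734) = -29.833°.
λ₂ = -95.720° − 29.833° = -125.55°.

-53.46°, -125.55°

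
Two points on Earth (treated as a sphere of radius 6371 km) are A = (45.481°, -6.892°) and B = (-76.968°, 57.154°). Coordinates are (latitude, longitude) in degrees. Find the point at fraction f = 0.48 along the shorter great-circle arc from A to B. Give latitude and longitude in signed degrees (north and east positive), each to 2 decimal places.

Central angle δ = 2.2465 rad. Interpolating on the sphere with fraction f = 0.48:
P = [sin((1−f)δ)·A + sin(fδ)·B] / sin δ = 1.1792·A + 1.1293·B in Cartesian coordinates,
giving P = (0.9589, 0.1147, -0.2595), i.e. latitude -15.04°, longitude 6.82°.

-15.04°, 6.82°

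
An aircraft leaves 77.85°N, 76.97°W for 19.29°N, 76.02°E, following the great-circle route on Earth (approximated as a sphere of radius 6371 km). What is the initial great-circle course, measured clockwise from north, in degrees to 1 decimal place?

25.7°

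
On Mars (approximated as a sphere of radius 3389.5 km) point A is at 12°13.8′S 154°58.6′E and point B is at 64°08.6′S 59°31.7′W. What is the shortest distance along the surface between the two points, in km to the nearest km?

5871 km

Let φ₁ = -0.2135 rad, φ₂ = -1.1195 rad, and Δλ = 2.5394 rad.
cos c = sin φ₁ sin φ₂ + cos φ₁ cos φ₂ cos Δλ = (-0.2118)(-0.8999) + (0.9773)(0.4361)(-0.8241) = -0.16061,
so c = arccos(-0.16061) = 1.73211 rad.
Distance = R·c = 3389.5 × 1.7321 ≈ 5871 km.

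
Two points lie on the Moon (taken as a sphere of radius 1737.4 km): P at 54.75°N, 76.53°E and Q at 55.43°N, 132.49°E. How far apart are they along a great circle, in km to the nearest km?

In radians: φ₁ = 0.9556, φ₂ = 0.9674, Δλ = 55.960° = 0.9767 rad.
Haversine: a = sin²(Δφ/2) + cos φ₁ cos φ₂ sin²(Δλ/2) = 0.0000 + (0.5771)(0.5674)(0.2201) = 0.07212.
Central angle c = 2·arcsin(√a) = 0.54377 rad.
Distance = R·c = 1737.4 × 0.5438 ≈ 945 km.

945 km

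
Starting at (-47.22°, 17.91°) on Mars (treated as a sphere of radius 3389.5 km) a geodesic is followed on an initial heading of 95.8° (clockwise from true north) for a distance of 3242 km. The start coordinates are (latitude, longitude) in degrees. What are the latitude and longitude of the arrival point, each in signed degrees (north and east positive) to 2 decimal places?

Angular distance δ = d/R = 3242/3389.5 = 0.95648 rad; initial bearing θ = 1.6720 rad.
sin φ₂ = sin φ₁ cos δ + cos φ₁ sin δ cos θ = (-0.7340)(0.5764) + (0.6792)(0.8172)(-0.1011) = -0.4791, so φ₂ = -28.63°.
Δλ = atan2(sin θ sin δ cos φ₁, cos δ − sin φ₁ sin φ₂) = atan2(0.5522, 0.2247) = 67.855°.
λ₂ = 17.910° + 67.855° = 85.76°.

-28.63°, 85.76°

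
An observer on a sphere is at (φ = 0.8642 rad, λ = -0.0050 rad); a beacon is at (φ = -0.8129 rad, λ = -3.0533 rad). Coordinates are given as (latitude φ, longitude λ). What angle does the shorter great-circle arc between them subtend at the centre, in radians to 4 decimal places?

3.0609 rad

Let φ₁ = 0.8642 rad, φ₂ = -0.8129 rad, and Δλ = -3.0483 rad.
cos c = sin φ₁ sin φ₂ + cos φ₁ cos φ₂ cos Δλ = (0.7606)(-0.7263) + (0.6492)(0.6874)(-0.9957) = -0.99674,
so c = arccos(-0.99674) = 3.06087 rad.
So the angular separation is 3.0609 rad.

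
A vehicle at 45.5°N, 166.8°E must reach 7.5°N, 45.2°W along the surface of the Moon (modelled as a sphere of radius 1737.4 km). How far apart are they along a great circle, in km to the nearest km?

With latitudes φ₁ = 45.500°, φ₂ = 7.500° and longitude difference Δλ = 148.000°:
Haversine: a = sin²(Δφ/2) + cos φ₁ cos φ₂ sin²(Δλ/2) = 0.1060 + (0.7009)(0.9914)(0.9240) = 0.74811.
Central angle c = 2·arcsin(√a) = 2.09004 rad.
Distance = R·c = 1737.4 × 2.0900 ≈ 3631 km.

3631 km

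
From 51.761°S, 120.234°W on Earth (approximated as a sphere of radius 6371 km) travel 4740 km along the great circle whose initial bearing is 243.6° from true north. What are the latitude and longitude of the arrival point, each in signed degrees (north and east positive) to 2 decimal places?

Angular distance δ = d/R = 4740/6371 = 0.74400 rad; initial bearing θ = 4.2516 rad.
sin φ₂ = sin φ₁ cos δ + cos φ₁ sin δ cos θ = (-0.7854)(0.7358) + (0.6189)(0.6772)(-0.4446) = -0.7643, so φ₂ = -49.84°.
Δλ = atan2(sin θ sin δ cos φ₁, cos δ − sin φ₁ sin φ₂) = atan2(-0.3755, 0.1355) = -70.159°.
λ₂ = -120.234° − 70.159° = -190.39° → 169.61° after wrapping to (−180°, 180°].

-49.84°, 169.61°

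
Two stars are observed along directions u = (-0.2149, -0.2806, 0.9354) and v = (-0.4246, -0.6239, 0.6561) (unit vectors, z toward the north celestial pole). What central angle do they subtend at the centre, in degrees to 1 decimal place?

28.3°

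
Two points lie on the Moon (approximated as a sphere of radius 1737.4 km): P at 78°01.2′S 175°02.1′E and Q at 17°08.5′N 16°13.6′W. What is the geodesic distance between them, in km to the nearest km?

3605 km

In radians: φ₁ = -1.3617, φ₂ = 0.2992, Δλ = 168.738° = 2.9450 rad.
cos c = sin φ₁ sin φ₂ + cos φ₁ cos φ₂ cos Δλ = (-0.9782)(0.2947) + (0.2076)(0.9556)(-0.9807) = -0.48285,
so c = arccos(-0.48285) = 2.07470 rad.
Distance = R·c = 1737.4 × 2.0747 ≈ 3605 km.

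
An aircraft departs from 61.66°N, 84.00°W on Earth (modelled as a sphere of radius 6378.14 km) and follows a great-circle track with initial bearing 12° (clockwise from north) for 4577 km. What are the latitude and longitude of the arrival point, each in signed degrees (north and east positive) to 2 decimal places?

75.56°, 62.74°

Angular distance δ = d/R = 4577/6378.14 = 0.71761 rad; initial bearing θ = 0.2094 rad.
sin φ₂ = sin φ₁ cos δ + cos φ₁ sin δ cos θ = (0.8801)(0.7534) + (0.4747)(0.6576)(0.9781) = 0.9684, so φ₂ = 75.56°.
Δλ = atan2(sin θ sin δ cos φ₁, cos δ − sin φ₁ sin φ₂) = atan2(0.0649, -0.0990) = 146.745°.
λ₂ = -84.000° + 146.745° = 62.74°.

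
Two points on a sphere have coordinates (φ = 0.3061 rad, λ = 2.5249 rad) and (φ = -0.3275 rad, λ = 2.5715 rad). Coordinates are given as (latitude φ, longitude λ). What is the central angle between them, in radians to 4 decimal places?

Let φ₁ = 0.3061 rad, φ₂ = -0.3275 rad, and Δλ = 0.0466 rad.
cos c = sin φ₁ sin φ₂ + cos φ₁ cos φ₂ cos Δλ = (0.3013)(-0.3217) + (0.9535)(0.9468)(0.9989) = 0.80492,
so c = arccos(0.80492) = 0.63525 rad.
So the angular separation is 0.6353 rad.

0.6353 rad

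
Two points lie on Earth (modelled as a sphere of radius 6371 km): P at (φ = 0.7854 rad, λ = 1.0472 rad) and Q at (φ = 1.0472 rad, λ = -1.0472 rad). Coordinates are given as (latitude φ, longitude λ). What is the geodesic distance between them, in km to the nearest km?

With latitudes φ₁ = 45.000°, φ₂ = 60.000° and longitude difference Δλ = -120.000°:
Haversine: a = sin²(Δφ/2) + cos φ₁ cos φ₂ sin²(Δλ/2) = 0.0170 + (0.7071)(0.5000)(0.7500) = 0.28220.
Central angle c = 2·arcsin(√a) = 1.12009 rad.
Distance = R·c = 6371 × 1.1201 ≈ 7136 km.

7136 km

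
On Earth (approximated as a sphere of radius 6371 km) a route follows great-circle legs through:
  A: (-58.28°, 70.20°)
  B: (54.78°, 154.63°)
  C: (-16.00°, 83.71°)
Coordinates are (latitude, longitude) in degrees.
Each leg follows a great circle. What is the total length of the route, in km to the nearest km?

Leg A→B: central angle 2.2989 rad, distance 14646.5 km.
Leg B→C: central angle 1.6148 rad, distance 10287.7 km.
Total: 14646.5 + 10287.7 ≈ 24934 km.

24934 km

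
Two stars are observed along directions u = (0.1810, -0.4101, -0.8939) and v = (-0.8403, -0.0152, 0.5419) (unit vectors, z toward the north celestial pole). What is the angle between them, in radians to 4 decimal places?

2.2527 rad

u·v = -0.6303; |u| = 1.0000, |v| = 1.0000.
cos θ = (u·v)/(|u||v|) = -0.6303, so θ = 2.2527 rad.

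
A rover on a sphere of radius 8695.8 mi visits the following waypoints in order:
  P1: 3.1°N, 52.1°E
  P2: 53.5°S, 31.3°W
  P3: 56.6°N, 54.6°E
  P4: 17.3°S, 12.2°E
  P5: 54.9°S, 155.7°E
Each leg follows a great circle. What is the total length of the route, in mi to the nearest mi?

Leg P1→P2: central angle 1.5460 rad, distance 13443.7 mi.
Leg P2→P3: central angle 2.2753 rad, distance 19785.9 mi.
Leg P3→P4: central angle 1.4305 rad, distance 12439.2 mi.
Leg P4→P5: central angle 1.7701 rad, distance 15392.7 mi.
Total: 13443.7 + 19785.9 + 12439.2 + 15392.7 ≈ 61061 mi.

61061 mi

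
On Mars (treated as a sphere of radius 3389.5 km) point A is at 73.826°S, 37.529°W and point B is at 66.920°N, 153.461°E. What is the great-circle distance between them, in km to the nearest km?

10187 km

In radians: φ₁ = -1.2885, φ₂ = 1.1680, Δλ = -169.010° = -2.9498 rad.
Haversine: a = sin²(Δφ/2) + cos φ₁ cos φ₂ sin²(Δλ/2) = 0.8872 + (0.2786)(0.3920)(0.9908) = 0.99537.
Central angle c = 2·arcsin(√a) = 3.00541 rad.
Distance = R·c = 3389.5 × 3.0054 ≈ 10187 km.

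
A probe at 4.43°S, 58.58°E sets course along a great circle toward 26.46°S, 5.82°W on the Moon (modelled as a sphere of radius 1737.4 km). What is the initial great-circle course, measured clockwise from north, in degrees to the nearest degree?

Δλ = -64.400° = -1.1240 rad.
y = sin Δλ · cos φ₂ = (-0.9018)(0.8952) = -0.8074
x = cos φ₁ sin φ₂ − sin φ₁ cos φ₂ cos Δλ = (0.9970)(-0.4456) − (-0.0772)(0.8952)(0.4321) = -0.4144
θ = atan2(y, x) = -117.17°; adding 360° gives 243°.

243°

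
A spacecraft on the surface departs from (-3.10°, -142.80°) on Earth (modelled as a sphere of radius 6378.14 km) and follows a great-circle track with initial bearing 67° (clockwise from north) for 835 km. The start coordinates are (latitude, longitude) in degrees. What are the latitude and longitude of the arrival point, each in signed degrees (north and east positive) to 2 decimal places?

-0.15°, -135.90°

Angular distance δ = d/R = 835/6378.14 = 0.13092 rad; initial bearing θ = 1.1694 rad.
sin φ₂ = sin φ₁ cos δ + cos φ₁ sin δ cos θ = (-0.0541)(0.9914) + (0.9985)(0.1305)(0.3907) = -0.0027, so φ₂ = -0.15°.
Δλ = atan2(sin θ sin δ cos φ₁, cos δ − sin φ₁ sin φ₂) = atan2(0.1200, 0.9913) = 6.902°.
λ₂ = -142.800° + 6.902° = -135.90°.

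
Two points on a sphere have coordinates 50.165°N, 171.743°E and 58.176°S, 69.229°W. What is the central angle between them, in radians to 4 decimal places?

With latitudes φ₁ = 50.165°, φ₂ = -58.176° and longitude difference Δλ = 119.028°:
cos c = sin φ₁ sin φ₂ + cos φ₁ cos φ₂ cos Δλ = (0.7679)(-0.8497) + (0.6406)(0.5273)(-0.4852) = -0.81636,
so c = arccos(-0.81636) = 2.52588 rad.
So the angular separation is 2.5259 rad.

2.5259 rad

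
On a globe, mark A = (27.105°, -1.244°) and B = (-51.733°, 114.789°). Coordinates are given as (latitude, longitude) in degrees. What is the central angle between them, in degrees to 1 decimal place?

126.8°

In radians: φ₁ = 0.4731, φ₂ = -0.9029, Δλ = 116.033° = 2.0252 rad.
Haversine: a = sin²(Δφ/2) + cos φ₁ cos φ₂ sin²(Δλ/2) = 0.4032 + (0.8902)(0.6193)(0.7194) = 0.79984.
Central angle c = 2·arcsin(√a) = 2.21391 rad.
So the angular separation is 126.8°.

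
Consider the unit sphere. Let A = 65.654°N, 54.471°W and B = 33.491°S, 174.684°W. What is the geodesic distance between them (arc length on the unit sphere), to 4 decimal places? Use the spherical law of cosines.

2.3128

Let φ₁ = 1.1459 rad, φ₂ = -0.5845 rad, and Δλ = -2.0981 rad.
cos c = sin φ₁ sin φ₂ + cos φ₁ cos φ₂ cos Δλ = (0.9111)(-0.5518) + (0.4122)(0.8340)(-0.5032) = -0.67574,
so c = arccos(-0.67574) = 2.31277 rad.
On the unit sphere the arc length equals the central angle: 2.3128.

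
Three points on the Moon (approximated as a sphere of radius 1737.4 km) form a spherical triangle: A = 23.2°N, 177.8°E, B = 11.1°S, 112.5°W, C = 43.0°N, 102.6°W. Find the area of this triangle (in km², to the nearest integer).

1988100 km²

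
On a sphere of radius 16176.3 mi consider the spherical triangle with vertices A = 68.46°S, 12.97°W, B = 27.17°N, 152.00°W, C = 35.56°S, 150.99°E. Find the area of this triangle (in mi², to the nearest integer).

Side lengths (central angles): a = 1.4419, b = 1.3141, c = 2.3069 rad; semiperimeter s = 2.5314.
By l'Huilier's theorem, tan(E/4) = √[tan(s/2) tan((s−a)/2) tan((s−b)/2) tan((s−c)/2)], giving spherical excess E = 1.4835 rad.
Area = E·R² = 1.4835 × (16176.3)² ≈ 388189510 mi².

388189510 mi²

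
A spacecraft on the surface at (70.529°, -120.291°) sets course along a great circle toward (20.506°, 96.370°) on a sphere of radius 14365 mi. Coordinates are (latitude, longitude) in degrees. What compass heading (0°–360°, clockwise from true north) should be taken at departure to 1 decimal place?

325.9°

With φ₁ = 1.2310, φ₂ = 0.3579, Δλ = -2.5017 rad, the forward-azimuth formula gives
θ = atan2( sin Δλ cos φ₂ , cos φ₁ sin φ₂ − sin φ₁ cos φ₂ cos Δλ ) = atan2(-0.5592, 0.8251) = -34.13°.
Adding 360° brings this into [0°, 360°): 325.9°.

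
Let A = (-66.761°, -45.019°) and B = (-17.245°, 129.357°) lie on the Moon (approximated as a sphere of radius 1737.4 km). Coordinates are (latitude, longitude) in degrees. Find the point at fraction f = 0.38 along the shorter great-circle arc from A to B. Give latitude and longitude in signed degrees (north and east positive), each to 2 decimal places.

-76.54°, 121.09°

The central angle between A and B is δ = 1.6736 rad.
With f = 0.38, the slerp weights are sin((1−f)δ)/sin δ = 0.8658 and sin(fδ)/sin δ = 0.5971.
Weighted sum of the unit vectors: (0.8658)·(0.2789,-0.2791,-0.9189) + (0.5971)·(-0.6056,0.7385,-0.2965) = (-0.1202, 0.1993, -0.9725).
Converting back: φ = atan2(z, √(x²+y²)) = -76.54°, λ = atan2(y, x) = 121.09°.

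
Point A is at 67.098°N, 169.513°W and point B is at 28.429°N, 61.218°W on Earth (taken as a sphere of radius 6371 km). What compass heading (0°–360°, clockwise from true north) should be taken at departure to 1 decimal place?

62.2°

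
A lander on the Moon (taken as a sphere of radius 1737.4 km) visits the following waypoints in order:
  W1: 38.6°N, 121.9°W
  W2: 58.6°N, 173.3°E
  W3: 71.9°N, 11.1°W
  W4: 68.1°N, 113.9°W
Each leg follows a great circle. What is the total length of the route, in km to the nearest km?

Leg W1→W2: central angle 0.7871 rad, distance 1367.6 km.
Leg W2→W3: central angle 0.8633 rad, distance 1499.9 km.
Leg W3→W4: central angle 0.5428 rad, distance 943.1 km.
Total: 1367.6 + 1499.9 + 943.1 ≈ 3811 km.

3811 km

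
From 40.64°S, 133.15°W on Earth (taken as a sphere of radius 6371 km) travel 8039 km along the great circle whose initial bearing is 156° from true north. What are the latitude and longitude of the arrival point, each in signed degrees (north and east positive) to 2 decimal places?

-59.14°, -2.21°

Angular distance δ = d/R = 8039/6371 = 1.26181 rad; initial bearing θ = 2.7227 rad.
sin φ₂ = sin φ₁ cos δ + cos φ₁ sin δ cos θ = (-0.6513)(0.3041) + (0.7588)(0.9526)(-0.9135) = -0.8584, so φ₂ = -59.14°.
Δλ = atan2(sin θ sin δ cos φ₁, cos δ − sin φ₁ sin φ₂) = atan2(0.2940, -0.2550) = 130.936°.
λ₂ = -133.150° + 130.936° = -2.21°.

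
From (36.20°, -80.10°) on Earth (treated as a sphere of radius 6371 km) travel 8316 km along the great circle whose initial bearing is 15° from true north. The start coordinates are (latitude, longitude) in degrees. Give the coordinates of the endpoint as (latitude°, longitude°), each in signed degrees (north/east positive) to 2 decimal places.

65.11°, 63.50°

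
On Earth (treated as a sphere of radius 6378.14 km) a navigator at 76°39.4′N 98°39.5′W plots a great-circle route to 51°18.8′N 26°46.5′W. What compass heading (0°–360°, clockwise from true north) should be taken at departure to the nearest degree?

91°

Δλ = 71.883° = 1.2546 rad.
y = sin Δλ · cos φ₂ = (0.9504)(0.6251) = 0.5941
x = cos φ₁ sin φ₂ − sin φ₁ cos φ₂ cos Δλ = (0.2308)(0.7806) − (0.9730)(0.6251)(0.3110) = -0.0090
θ = atan2(y, x) = 90.87°, so the bearing is 91°.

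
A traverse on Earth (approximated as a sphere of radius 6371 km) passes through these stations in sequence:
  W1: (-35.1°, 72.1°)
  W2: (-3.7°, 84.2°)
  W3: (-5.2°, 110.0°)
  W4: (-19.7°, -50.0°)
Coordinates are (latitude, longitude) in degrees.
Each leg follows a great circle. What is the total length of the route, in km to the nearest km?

23059 km

Leg W1→W2: central angle 0.5819 rad, distance 3707.4 km.
Leg W2→W3: central angle 0.4497 rad, distance 2864.8 km.
Leg W3→W4: central angle 2.5877 rad, distance 16486.4 km.
Total: 3707.4 + 2864.8 + 16486.4 ≈ 23059 km.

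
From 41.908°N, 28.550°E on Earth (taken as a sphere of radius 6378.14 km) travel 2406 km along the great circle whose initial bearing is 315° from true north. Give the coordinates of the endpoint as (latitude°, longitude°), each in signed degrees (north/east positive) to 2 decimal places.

Angular distance δ = d/R = 2406/6378.14 = 0.37723 rad; initial bearing θ = 5.4978 rad.
sin φ₂ = sin φ₁ cos δ + cos φ₁ sin δ cos θ = (0.6679)(0.9297) + (0.7442)(0.3683)(0.7071) = 0.8148, so φ₂ = 54.57°.
Δλ = atan2(sin θ sin δ cos φ₁, cos δ − sin φ₁ sin φ₂) = atan2(-0.1938, 0.3854) = -26.697°.
λ₂ = 28.550° − 26.697° = 1.85°.

54.57°, 1.85°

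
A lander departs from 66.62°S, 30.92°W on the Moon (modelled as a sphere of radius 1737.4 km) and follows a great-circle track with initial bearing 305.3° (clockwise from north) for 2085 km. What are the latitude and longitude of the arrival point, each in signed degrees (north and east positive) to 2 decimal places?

Angular distance δ = d/R = 2085/1737.4 = 1.20007 rad; initial bearing θ = 5.3285 rad.
sin φ₂ = sin φ₁ cos δ + cos φ₁ sin δ cos θ = (-0.9179)(0.3623) + (0.3968)(0.9321)(0.5779) = -0.1188, so φ₂ = -6.82°.
Δλ = atan2(sin θ sin δ cos φ₁, cos δ − sin φ₁ sin φ₂) = atan2(-0.3019, 0.2532) = -50.007°.
λ₂ = -30.920° − 50.007° = -80.93°.

-6.82°, -80.93°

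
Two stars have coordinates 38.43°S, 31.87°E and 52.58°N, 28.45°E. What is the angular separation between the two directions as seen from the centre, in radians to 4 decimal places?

1.5893 rad

In radians: φ₁ = -0.6707, φ₂ = 0.9177, Δλ = -3.420° = -0.0597 rad.
Haversine: a = sin²(Δφ/2) + cos φ₁ cos φ₂ sin²(Δλ/2) = 0.5088 + (0.7834)(0.6077)(0.0009) = 0.50924.
Central angle c = 2·arcsin(√a) = 1.58927 rad.
So the angular separation is 1.5893 rad.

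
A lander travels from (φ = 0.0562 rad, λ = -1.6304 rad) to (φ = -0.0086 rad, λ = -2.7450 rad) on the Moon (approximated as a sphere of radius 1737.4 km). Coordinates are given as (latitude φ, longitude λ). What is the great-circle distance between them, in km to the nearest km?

In radians: φ₁ = 0.0562, φ₂ = -0.0086, Δλ = -63.862° = -1.1146 rad.
cos c = sin φ₁ sin φ₂ + cos φ₁ cos φ₂ cos Δλ = (0.0562)(-0.0086) + (0.9984)(1.0000)(0.4405) = 0.43934,
so c = arccos(0.43934) = 1.11593 rad.
Distance = R·c = 1737.4 × 1.1159 ≈ 1939 km.

1939 km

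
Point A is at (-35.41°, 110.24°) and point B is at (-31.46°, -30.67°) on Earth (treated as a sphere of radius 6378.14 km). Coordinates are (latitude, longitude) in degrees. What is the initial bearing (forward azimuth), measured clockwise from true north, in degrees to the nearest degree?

214°

With φ₁ = -0.6180, φ₂ = -0.5491, Δλ = -2.4593 rad, the forward-azimuth formula gives
θ = atan2( sin Δλ cos φ₂ , cos φ₁ sin φ₂ − sin φ₁ cos φ₂ cos Δλ ) = atan2(-0.5379, -0.8090) = -146.38°.
Adding 360° brings this into [0°, 360°): 214°.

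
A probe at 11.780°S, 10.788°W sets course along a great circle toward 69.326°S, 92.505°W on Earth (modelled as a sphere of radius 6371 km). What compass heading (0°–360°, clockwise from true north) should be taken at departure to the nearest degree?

201°

With φ₁ = -0.2056, φ₂ = -1.2100, Δλ = -1.4262 rad, the forward-azimuth formula gives
θ = atan2( sin Δλ cos φ₂ , cos φ₁ sin φ₂ − sin φ₁ cos φ₂ cos Δλ ) = atan2(-0.3494, -0.9055) = -158.90°.
Adding 360° brings this into [0°, 360°): 201°.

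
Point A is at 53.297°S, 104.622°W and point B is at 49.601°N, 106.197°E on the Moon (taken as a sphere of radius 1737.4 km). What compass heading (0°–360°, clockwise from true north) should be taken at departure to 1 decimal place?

271.5°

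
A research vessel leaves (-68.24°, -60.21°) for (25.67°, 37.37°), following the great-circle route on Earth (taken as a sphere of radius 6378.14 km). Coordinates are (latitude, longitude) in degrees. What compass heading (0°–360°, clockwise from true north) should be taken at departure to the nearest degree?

With φ₁ = -1.1910, φ₂ = 0.4480, Δλ = 1.7031 rad, the forward-azimuth formula gives
θ = atan2( sin Δλ cos φ₂ , cos φ₁ sin φ₂ − sin φ₁ cos φ₂ cos Δλ ) = atan2(0.8934, 0.0502) = 86.79°.
So the initial bearing is 87°.

87°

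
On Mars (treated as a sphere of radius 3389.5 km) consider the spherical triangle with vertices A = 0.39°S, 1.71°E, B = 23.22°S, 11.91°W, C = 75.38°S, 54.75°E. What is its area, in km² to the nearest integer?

Side lengths (central angles): a = 1.0777, b = 1.4118, c = 0.4605 rad; semiperimeter s = 1.4750.
By l'Huilier's theorem, tan(E/4) = √[tan(s/2) tan((s−a)/2) tan((s−b)/2) tan((s−c)/2)], giving spherical excess E = 0.2265 rad.
Area = E·R² = 0.2265 × (3389.5)² ≈ 2602059 km².

2602059 km²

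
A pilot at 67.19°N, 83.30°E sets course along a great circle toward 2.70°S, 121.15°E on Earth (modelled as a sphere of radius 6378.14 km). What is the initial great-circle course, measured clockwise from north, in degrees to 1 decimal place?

Δλ = 37.850° = 0.6606 rad.
y = sin Δλ · cos φ₂ = (0.6136)(0.9989) = 0.6129
x = cos φ₁ sin φ₂ − sin φ₁ cos φ₂ cos Δλ = (0.3877)(-0.0471) − (0.9218)(0.9989)(0.7896) = -0.7453
θ = atan2(y, x) = 140.57°, so the bearing is 140.6°.

140.6°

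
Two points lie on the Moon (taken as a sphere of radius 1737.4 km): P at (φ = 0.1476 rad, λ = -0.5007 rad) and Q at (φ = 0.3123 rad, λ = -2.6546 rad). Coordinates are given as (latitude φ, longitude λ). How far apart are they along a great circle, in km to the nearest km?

3585 km

In radians: φ₁ = 0.1476, φ₂ = 0.3123, Δλ = -123.409° = -2.1539 rad.
cos c = sin φ₁ sin φ₂ + cos φ₁ cos φ₂ cos Δλ = (0.1471)(0.3072) + (0.9891)(0.9516)(-0.5506) = -0.47310,
so c = arccos(-0.47310) = 2.06360 rad.
Distance = R·c = 1737.4 × 2.0636 ≈ 3585 km.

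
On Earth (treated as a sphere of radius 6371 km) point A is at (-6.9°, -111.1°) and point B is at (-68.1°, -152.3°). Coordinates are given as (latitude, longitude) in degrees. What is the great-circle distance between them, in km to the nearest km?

7455 km

With latitudes φ₁ = -6.900°, φ₂ = -68.100° and longitude difference Δλ = -41.200°:
Haversine: a = sin²(Δφ/2) + cos φ₁ cos φ₂ sin²(Δλ/2) = 0.2591 + (0.9928)(0.3730)(0.1238) = 0.30496.
Central angle c = 2·arcsin(√a) = 1.17008 rad.
Distance = R·c = 6371 × 1.1701 ≈ 7455 km.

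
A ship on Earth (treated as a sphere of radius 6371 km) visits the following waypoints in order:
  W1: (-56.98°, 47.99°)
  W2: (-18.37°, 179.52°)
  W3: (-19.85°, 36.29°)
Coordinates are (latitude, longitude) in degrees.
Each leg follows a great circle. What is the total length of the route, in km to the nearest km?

24681 km

Leg W1→W2: central angle 1.6495 rad, distance 10509.1 km.
Leg W2→W3: central angle 2.2244 rad, distance 14171.6 km.
Total: 10509.1 + 14171.6 ≈ 24681 km.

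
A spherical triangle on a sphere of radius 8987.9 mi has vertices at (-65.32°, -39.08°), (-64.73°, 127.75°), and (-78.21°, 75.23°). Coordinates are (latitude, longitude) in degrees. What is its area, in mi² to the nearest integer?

Side lengths (central angles): a = 0.3531, b = 0.5465, c = 0.8657 rad; semiperimeter s = 0.8826.
By l'Huilier's theorem, tan(E/4) = √[tan(s/2) tan((s−a)/2) tan((s−b)/2) tan((s−c)/2)], giving spherical excess E = 0.0543 rad.
Area = E·R² = 0.0543 × (8987.9)² ≈ 4386937 mi².

4386937 mi²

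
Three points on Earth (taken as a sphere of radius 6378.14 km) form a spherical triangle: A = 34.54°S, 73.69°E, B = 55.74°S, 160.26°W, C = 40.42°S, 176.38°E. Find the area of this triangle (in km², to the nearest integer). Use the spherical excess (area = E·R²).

12305328 km²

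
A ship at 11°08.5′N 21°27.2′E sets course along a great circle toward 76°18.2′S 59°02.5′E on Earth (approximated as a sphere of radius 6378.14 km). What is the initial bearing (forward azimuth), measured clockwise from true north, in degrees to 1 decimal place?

171.7°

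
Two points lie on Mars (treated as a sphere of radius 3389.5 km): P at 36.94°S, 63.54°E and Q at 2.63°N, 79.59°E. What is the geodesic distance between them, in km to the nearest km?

2502 km

With latitudes φ₁ = -36.940°, φ₂ = 2.630° and longitude difference Δλ = 16.050°:
cos c = sin φ₁ sin φ₂ + cos φ₁ cos φ₂ cos Δλ = (-0.6010)(0.0459) + (0.7993)(0.9989)(0.9610) = 0.73972,
so c = arccos(0.73972) = 0.73813 rad.
Distance = R·c = 3389.5 × 0.7381 ≈ 2502 km.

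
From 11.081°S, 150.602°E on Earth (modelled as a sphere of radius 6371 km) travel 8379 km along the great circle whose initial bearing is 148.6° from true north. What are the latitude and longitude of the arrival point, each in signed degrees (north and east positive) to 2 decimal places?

-59.21°, -129.46°

Angular distance δ = d/R = 8379/6371 = 1.31518 rad; initial bearing θ = 2.5936 rad.
sin φ₂ = sin φ₁ cos δ + cos φ₁ sin δ cos θ = (-0.1922)(0.2528) + (0.9814)(0.9675)(-0.8536) = -0.8590, so φ₂ = -59.21°.
Δλ = atan2(sin θ sin δ cos φ₁, cos δ − sin φ₁ sin φ₂) = atan2(0.4947, 0.0877) = 79.942°.
λ₂ = 150.602° + 79.942° = 230.54° → -129.46° after wrapping to (−180°, 180°].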